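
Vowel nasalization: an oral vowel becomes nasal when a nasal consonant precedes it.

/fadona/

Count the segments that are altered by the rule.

/a/ after nasal /n/ → [ã]
1 segment changes.

1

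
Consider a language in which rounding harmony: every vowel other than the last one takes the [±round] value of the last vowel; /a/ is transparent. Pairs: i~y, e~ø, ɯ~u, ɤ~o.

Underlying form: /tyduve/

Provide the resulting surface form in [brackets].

/y/ harmonizes with /e/ ([-round]) → [i]
/u/ harmonizes with /e/ ([-round]) → [ɯ]

[tidɯve]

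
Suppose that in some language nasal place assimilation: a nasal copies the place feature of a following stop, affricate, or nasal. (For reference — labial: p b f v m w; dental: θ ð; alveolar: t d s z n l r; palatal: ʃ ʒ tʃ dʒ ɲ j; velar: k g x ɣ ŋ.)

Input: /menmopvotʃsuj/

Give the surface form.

[memmopvotʃsuj]

/n/ before /m/ (labial) → [m]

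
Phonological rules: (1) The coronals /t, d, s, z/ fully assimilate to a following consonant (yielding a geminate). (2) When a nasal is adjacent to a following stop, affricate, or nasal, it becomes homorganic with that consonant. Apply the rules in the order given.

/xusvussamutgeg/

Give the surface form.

[xuvvussamuggeg]

Rule 1: /s/ before /v/ → [v] (total assimilation)
Rule 1: /t/ before /g/ → [g] (total assimilation)
After rule 1: xuvvussamuggeg
Rule 2: no segment meets the rule's conditions; no change.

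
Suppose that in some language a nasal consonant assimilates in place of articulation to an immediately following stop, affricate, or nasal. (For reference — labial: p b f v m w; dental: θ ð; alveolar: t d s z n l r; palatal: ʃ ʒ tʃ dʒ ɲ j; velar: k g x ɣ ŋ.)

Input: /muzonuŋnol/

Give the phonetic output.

/ŋ/ before /n/ (alveolar) → [n]

[muzonunnol]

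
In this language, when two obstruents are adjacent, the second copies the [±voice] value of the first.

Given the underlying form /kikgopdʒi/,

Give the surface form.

[kikkoptʃi]

/g/ after /k/ (voiceless) → [k]
/dʒ/ after /p/ (voiceless) → [tʃ]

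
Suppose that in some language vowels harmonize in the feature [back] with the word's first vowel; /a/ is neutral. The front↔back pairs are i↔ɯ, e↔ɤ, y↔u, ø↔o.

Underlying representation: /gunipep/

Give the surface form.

/i/ harmonizes with /u/ ([+back]) → [ɯ]
/e/ harmonizes with /u/ ([+back]) → [ɤ]

[gunɯpɤp]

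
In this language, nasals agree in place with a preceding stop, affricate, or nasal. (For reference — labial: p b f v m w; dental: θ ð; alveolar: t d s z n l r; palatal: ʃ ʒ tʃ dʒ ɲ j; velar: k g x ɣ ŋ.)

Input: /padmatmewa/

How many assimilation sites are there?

/m/ after /d/ (alveolar) → [n]
/m/ after /t/ (alveolar) → [n]
2 segments change.

2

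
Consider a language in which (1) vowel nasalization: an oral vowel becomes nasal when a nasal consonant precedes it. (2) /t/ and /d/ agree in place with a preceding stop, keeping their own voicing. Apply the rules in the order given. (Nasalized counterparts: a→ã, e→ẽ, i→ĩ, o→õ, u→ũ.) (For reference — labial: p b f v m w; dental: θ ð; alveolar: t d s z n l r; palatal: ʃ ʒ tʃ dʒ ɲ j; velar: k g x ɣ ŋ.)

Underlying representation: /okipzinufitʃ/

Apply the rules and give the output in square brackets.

Rule 1: /u/ after nasal /n/ → [ũ]
After rule 1: okipzinũfitʃ
Rule 2: no segment meets the rule's conditions; no change.

[okipzinũfitʃ]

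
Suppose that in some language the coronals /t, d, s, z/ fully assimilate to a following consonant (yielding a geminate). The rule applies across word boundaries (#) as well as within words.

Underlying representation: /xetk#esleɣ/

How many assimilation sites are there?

2

/t/ before /k/ → [k] (total assimilation)
/s/ before /l/ → [l] (total assimilation)
2 segments change.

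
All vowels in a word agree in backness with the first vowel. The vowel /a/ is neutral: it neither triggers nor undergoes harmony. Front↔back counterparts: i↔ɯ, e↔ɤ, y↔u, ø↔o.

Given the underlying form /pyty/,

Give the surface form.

no segment meets the rule's conditions; no change.

[pyty]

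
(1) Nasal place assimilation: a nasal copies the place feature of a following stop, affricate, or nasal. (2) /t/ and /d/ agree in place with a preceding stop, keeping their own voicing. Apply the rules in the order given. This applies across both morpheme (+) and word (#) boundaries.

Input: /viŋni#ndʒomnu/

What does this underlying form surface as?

Rule 1: /ŋ/ before /n/ (alveolar) → [n]
Rule 1: /n/ before /dʒ/ (palatal) → [ɲ]
Rule 1: /m/ before /n/ (alveolar) → [n]
After rule 1: vinni#ɲdʒonnu
Rule 2: no segment meets the rule's conditions; no change.

[vinni#ɲdʒonnu]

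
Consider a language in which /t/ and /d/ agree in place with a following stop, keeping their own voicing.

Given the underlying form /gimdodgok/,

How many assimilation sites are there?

/d/ before /g/ (velar) → [g]
1 segment changes.

1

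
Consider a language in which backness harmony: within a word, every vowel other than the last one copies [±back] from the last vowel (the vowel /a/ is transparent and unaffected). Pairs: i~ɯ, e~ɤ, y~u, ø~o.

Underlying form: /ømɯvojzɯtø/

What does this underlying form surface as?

[ømivøjzitø]

/ɯ/ harmonizes with /ø/ ([-back]) → [i]
/o/ harmonizes with /ø/ ([-back]) → [ø]
/ɯ/ harmonizes with /ø/ ([-back]) → [i]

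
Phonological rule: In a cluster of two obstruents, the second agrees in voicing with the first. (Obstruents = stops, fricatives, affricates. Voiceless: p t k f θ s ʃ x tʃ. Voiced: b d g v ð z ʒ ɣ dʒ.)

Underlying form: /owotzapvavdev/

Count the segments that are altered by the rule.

/z/ after /t/ (voiceless) → [s]
/v/ after /p/ (voiceless) → [f]
2 segments change.

2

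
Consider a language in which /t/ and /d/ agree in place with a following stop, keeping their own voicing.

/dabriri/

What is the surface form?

[dabriri]

no segment meets the rule's conditions; no change.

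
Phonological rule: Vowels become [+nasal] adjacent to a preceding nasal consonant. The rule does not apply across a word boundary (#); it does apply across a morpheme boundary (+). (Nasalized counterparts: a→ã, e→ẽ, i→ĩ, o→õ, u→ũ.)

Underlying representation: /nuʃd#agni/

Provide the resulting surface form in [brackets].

/u/ after nasal /n/ → [ũ]
/i/ after nasal /n/ → [ĩ]

[nũʃd#agnĩ]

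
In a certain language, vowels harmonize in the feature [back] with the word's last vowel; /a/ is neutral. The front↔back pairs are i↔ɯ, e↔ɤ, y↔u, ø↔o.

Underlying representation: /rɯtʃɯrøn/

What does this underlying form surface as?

[ritʃirøn]

/ɯ/ harmonizes with /ø/ ([-back]) → [i]
/ɯ/ harmonizes with /ø/ ([-back]) → [i]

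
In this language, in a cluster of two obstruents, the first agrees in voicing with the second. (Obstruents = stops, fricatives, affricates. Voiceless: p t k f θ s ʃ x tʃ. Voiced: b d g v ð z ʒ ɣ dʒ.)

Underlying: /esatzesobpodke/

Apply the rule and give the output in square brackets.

/t/ before /z/ (voiced) → [d]
/b/ before /p/ (voiceless) → [p]
/d/ before /k/ (voiceless) → [t]

[esadzesoppotke]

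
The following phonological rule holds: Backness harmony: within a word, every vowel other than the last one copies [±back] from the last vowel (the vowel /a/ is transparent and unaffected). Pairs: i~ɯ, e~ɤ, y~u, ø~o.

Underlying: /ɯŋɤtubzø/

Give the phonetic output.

[iŋetybzø]

/ɯ/ harmonizes with /ø/ ([-back]) → [i]
/ɤ/ harmonizes with /ø/ ([-back]) → [e]
/u/ harmonizes with /ø/ ([-back]) → [y]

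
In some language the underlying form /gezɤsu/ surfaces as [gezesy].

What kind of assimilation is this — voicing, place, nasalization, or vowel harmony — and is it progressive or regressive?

/ɤ/→[e] /u/→[y].
Vowels agree with the first vowel, so the harmony is progressive.

vowel harmony, progressive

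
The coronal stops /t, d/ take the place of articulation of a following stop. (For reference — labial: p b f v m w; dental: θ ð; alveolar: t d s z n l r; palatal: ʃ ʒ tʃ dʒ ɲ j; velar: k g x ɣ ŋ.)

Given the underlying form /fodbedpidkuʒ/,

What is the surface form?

/d/ before /b/ (labial) → [b]
/d/ before /p/ (labial) → [b]
/d/ before /k/ (velar) → [g]

[fobbebpigkuʒ]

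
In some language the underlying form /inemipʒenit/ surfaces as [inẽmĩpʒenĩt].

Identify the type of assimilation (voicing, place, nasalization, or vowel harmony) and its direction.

nasalization, progressive

/e/→[ẽ] /i/→[ĩ] /i/→[ĩ].
Each target copies a feature from the preceding segment, so the direction is progressive.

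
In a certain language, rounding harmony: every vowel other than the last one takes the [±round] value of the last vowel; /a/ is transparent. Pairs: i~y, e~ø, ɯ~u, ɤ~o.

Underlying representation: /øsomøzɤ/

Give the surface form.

[esɤmezɤ]

/ø/ harmonizes with /ɤ/ ([-round]) → [e]
/o/ harmonizes with /ɤ/ ([-round]) → [ɤ]
/ø/ harmonizes with /ɤ/ ([-round]) → [e]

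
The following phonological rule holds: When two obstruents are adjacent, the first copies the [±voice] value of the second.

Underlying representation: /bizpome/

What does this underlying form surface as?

[bispome]

/z/ before /p/ (voiceless) → [s]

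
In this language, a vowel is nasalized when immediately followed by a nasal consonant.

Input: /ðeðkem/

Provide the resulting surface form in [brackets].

/e/ before nasal /m/ → [ẽ]

[ðeðkẽm]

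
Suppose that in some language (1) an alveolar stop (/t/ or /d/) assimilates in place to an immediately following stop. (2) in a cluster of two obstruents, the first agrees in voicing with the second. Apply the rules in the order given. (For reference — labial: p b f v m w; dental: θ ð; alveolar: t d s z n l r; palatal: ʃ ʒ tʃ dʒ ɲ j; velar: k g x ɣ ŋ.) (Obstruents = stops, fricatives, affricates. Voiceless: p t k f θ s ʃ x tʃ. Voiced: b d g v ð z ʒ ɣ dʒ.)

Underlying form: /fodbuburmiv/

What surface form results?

[fobbuburmiv]

Rule 1: /d/ before /b/ (labial) → [b]
After rule 1: fobbuburmiv
Rule 2: no segment meets the rule's conditions; no change.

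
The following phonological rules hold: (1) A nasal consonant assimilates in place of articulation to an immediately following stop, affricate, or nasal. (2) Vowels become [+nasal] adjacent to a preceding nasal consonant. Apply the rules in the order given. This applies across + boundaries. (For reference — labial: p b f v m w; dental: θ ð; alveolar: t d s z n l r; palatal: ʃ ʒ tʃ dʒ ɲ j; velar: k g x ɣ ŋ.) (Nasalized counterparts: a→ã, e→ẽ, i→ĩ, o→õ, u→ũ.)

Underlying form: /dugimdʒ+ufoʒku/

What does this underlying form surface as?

[dugiɲdʒ+ufoʒku]

Rule 1: /m/ before /dʒ/ (palatal) → [ɲ]
After rule 1: dugiɲdʒ+ufoʒku
Rule 2: no segment meets the rule's conditions; no change.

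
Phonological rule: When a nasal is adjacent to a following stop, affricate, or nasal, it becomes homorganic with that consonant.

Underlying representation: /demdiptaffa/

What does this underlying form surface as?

/m/ before /d/ (alveolar) → [n]

[dendiptaffa]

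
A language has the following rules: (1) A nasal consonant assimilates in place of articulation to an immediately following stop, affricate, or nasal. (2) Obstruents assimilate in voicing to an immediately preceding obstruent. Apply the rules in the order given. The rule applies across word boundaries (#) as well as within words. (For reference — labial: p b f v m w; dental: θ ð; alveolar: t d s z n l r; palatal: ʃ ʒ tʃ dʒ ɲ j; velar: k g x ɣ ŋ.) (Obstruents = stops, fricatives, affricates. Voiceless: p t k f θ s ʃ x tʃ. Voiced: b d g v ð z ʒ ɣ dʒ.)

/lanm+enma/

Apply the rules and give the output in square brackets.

Rule 1: /n/ before /m/ (labial) → [m]
Rule 1: /n/ before /m/ (labial) → [m]
After rule 1: lamm+emma
Rule 2: no segment meets the rule's conditions; no change.

[lamm+emma]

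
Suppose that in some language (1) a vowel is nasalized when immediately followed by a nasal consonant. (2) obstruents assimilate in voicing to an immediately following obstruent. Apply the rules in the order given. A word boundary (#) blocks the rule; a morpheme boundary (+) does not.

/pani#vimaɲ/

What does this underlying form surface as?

[pãni#vĩmãɲ]

Rule 1: /a/ before nasal /n/ → [ã]
Rule 1: /i/ before nasal /m/ → [ĩ]
Rule 1: /a/ before nasal /ɲ/ → [ã]
After rule 1: pãni#vĩmãɲ
Rule 2: no segment meets the rule's conditions; no change.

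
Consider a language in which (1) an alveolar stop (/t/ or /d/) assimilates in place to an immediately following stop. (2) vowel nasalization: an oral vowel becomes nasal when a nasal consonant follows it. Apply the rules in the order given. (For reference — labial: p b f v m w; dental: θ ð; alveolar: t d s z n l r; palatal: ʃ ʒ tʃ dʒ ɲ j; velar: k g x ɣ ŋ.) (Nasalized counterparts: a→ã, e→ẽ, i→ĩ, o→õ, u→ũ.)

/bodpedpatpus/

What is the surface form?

[bobpebpappus]

Rule 1: /d/ before /p/ (labial) → [b]
Rule 1: /d/ before /p/ (labial) → [b]
Rule 1: /t/ before /p/ (labial) → [p]
After rule 1: bobpebpappus
Rule 2: no segment meets the rule's conditions; no change.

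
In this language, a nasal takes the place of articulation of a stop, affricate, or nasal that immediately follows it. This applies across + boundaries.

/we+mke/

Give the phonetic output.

/m/ before /k/ (velar) → [ŋ]

[we+ŋke]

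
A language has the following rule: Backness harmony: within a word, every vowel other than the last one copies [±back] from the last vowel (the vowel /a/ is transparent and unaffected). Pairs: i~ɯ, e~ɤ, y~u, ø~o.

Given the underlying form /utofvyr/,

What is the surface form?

/u/ harmonizes with /y/ ([-back]) → [y]
/o/ harmonizes with /y/ ([-back]) → [ø]

[ytøfvyr]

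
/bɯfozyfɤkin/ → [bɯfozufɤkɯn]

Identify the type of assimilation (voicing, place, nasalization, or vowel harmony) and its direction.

vowel harmony, progressive

/y/→[u] /i/→[ɯ].
Vowels agree with the first vowel, so the harmony is progressive.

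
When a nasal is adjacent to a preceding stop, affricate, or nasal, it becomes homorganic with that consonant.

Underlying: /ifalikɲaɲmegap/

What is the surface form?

[ifalikŋaɲɲegap]

/ɲ/ after /k/ (velar) → [ŋ]
/m/ after /ɲ/ (palatal) → [ɲ]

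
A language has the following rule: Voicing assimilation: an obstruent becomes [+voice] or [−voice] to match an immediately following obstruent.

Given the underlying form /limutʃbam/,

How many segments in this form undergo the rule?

/tʃ/ before /b/ (voiced) → [dʒ]
1 segment changes.

1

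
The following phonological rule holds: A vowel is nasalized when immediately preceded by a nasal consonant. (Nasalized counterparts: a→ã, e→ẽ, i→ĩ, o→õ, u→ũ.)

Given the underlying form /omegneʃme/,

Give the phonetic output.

/e/ after nasal /m/ → [ẽ]
/e/ after nasal /n/ → [ẽ]
/e/ after nasal /m/ → [ẽ]

[omẽgnẽʃmẽ]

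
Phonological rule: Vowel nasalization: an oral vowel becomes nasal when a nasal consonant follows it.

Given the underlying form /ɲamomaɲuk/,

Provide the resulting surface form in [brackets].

/a/ before nasal /m/ → [ã]
/o/ before nasal /m/ → [õ]
/a/ before nasal /ɲ/ → [ã]

[ɲãmõmãɲuk]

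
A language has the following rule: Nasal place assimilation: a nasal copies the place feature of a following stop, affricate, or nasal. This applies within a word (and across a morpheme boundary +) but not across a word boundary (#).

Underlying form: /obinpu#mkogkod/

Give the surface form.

[obimpu#ŋkogkod]

/n/ before /p/ (labial) → [m]
/m/ before /k/ (velar) → [ŋ]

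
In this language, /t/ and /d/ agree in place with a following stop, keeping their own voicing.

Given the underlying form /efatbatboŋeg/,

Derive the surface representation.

[efapbapboŋeg]

/t/ before /b/ (labial) → [p]
/t/ before /b/ (labial) → [p]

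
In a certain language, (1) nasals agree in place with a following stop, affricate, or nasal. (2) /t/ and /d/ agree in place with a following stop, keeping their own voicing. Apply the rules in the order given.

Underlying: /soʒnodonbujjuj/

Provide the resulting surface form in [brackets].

Rule 1: /n/ before /b/ (labial) → [m]
After rule 1: soʒnodombujjuj
Rule 2: no segment meets the rule's conditions; no change.

[soʒnodombujjuj]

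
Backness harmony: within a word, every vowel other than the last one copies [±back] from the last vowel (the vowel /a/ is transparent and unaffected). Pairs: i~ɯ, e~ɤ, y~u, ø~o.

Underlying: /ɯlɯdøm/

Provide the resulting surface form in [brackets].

[ilidøm]

/ɯ/ harmonizes with /ø/ ([-back]) → [i]
/ɯ/ harmonizes with /ø/ ([-back]) → [i]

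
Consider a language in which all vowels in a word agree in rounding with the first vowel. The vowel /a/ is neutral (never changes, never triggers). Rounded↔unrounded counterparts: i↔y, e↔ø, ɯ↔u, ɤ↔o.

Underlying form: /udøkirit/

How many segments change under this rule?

2

/i/ harmonizes with /u/ ([+round]) → [y]
/i/ harmonizes with /u/ ([+round]) → [y]
2 segments change.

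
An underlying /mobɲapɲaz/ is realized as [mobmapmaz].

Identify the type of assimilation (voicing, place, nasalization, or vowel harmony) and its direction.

/ɲ/→[m] /ɲ/→[m].
Each target copies a feature from the preceding segment, so the direction is progressive.

place assimilation, progressive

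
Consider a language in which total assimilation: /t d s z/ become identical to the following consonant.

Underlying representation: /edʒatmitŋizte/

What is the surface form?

[edʒammiŋŋitte]

/t/ before /m/ → [m] (total assimilation)
/t/ before /ŋ/ → [ŋ] (total assimilation)
/z/ before /t/ → [t] (total assimilation)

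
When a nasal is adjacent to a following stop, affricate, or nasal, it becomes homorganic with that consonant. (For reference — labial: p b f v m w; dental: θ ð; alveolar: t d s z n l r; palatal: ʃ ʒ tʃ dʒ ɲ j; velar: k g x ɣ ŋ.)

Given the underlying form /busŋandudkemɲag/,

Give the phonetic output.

/m/ before /ɲ/ (palatal) → [ɲ]

[busŋandudkeɲɲag]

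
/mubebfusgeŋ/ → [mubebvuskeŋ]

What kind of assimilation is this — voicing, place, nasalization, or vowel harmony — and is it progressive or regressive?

/f/→[v] /g/→[k].
Each target copies a feature from the preceding segment, so the direction is progressive.

voicing assimilation, progressive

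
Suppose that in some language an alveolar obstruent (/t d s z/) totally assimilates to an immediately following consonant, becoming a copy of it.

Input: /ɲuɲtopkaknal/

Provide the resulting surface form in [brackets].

[ɲuɲtopkaknal]

no segment meets the rule's conditions; no change.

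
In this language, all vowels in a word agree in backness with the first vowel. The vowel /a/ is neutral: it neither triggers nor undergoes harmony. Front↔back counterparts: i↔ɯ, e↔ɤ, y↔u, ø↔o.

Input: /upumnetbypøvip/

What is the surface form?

/e/ harmonizes with /u/ ([+back]) → [ɤ]
/y/ harmonizes with /u/ ([+back]) → [u]
/ø/ harmonizes with /u/ ([+back]) → [o]
/i/ harmonizes with /u/ ([+back]) → [ɯ]

[upumnɤtbupovɯp]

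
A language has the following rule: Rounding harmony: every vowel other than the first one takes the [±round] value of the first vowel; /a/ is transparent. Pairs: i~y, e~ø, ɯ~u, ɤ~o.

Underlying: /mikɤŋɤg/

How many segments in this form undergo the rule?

0

No segment meets the rule's conditions.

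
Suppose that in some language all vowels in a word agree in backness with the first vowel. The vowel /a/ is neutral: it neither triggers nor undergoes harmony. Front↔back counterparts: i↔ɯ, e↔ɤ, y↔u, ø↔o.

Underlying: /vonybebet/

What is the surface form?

/y/ harmonizes with /o/ ([+back]) → [u]
/e/ harmonizes with /o/ ([+back]) → [ɤ]
/e/ harmonizes with /o/ ([+back]) → [ɤ]

[vonubɤbɤt]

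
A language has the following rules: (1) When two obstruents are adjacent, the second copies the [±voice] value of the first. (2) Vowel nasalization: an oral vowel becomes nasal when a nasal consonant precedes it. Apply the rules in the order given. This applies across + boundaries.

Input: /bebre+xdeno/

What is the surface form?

Rule 1: /d/ after /x/ (voiceless) → [t]
After rule 1: bebre+xteno
Rule 2: /o/ after nasal /n/ → [õ]

[bebre+xtenõ]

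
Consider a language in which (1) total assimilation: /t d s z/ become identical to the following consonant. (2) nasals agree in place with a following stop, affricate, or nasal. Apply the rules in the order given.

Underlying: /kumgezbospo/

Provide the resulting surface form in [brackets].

[kuŋgebboppo]

Rule 1: /z/ before /b/ → [b] (total assimilation)
Rule 1: /s/ before /p/ → [p] (total assimilation)
After rule 1: kumgebboppo
Rule 2: /m/ before /g/ (velar) → [ŋ]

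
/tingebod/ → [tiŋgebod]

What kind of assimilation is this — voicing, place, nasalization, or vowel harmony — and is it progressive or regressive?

/n/→[ŋ].
Each target copies a feature from the following segment, so the direction is regressive.

place assimilation, regressive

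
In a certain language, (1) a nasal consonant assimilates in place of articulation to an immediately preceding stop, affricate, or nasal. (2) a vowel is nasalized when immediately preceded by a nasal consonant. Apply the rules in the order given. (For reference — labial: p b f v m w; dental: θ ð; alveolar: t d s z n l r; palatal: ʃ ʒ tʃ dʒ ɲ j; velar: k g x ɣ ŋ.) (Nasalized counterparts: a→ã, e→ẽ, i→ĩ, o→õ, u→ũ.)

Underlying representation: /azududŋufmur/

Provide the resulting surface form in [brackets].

Rule 1: /ŋ/ after /d/ (alveolar) → [n]
After rule 1: azududnufmur
Rule 2: /u/ after nasal /n/ → [ũ]
Rule 2: /u/ after nasal /m/ → [ũ]

[azududnũfmũr]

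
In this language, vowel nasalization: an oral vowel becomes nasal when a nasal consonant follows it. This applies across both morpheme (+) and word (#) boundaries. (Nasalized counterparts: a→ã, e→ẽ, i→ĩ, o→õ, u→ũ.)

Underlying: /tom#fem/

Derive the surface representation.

/o/ before nasal /m/ → [õ]
/e/ before nasal /m/ → [ẽ]

[tõm#fẽm]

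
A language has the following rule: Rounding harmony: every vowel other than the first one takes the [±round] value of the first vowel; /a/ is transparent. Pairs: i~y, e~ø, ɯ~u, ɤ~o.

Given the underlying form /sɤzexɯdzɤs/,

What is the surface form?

[sɤzexɯdzɤs]

no segment meets the rule's conditions; no change.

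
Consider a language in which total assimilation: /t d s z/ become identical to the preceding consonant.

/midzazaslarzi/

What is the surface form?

[middazaslarri]

/z/ after /d/ → [d] (total assimilation)
/z/ after /r/ → [r] (total assimilation)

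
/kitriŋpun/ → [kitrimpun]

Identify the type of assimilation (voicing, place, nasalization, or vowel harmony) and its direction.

/ŋ/→[m].
Each target copies a feature from the following segment, so the direction is regressive.

place assimilation, regressive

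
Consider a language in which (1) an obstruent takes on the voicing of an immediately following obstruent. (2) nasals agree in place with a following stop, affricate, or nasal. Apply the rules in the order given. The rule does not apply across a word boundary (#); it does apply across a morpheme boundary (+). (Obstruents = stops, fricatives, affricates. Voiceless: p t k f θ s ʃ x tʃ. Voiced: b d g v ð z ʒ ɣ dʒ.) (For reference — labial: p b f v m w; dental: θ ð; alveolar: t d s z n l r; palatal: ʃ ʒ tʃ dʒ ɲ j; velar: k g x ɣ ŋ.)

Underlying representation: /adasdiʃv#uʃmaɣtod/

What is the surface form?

Rule 1: /s/ before /d/ (voiced) → [z]
Rule 1: /ʃ/ before /v/ (voiced) → [ʒ]
Rule 1: /ɣ/ before /t/ (voiceless) → [x]
After rule 1: adazdiʒv#uʃmaxtod
Rule 2: no segment meets the rule's conditions; no change.

[adazdiʒv#uʃmaxtod]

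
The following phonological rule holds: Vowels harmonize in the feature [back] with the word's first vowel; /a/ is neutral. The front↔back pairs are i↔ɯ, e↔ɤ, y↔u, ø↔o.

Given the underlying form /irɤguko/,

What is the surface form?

[iregykø]

/ɤ/ harmonizes with /i/ ([-back]) → [e]
/u/ harmonizes with /i/ ([-back]) → [y]
/o/ harmonizes with /i/ ([-back]) → [ø]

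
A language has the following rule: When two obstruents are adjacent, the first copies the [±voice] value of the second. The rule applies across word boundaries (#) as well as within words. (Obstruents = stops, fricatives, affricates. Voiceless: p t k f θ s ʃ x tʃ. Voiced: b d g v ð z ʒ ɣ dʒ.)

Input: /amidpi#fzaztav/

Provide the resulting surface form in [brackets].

/d/ before /p/ (voiceless) → [t]
/f/ before /z/ (voiced) → [v]
/z/ before /t/ (voiceless) → [s]

[amitpi#vzastav]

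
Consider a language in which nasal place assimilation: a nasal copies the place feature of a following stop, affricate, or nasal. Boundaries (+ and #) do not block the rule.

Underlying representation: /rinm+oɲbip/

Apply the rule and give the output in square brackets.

[rimm+ombip]

/n/ before /m/ (labial) → [m]
/ɲ/ before /b/ (labial) → [m]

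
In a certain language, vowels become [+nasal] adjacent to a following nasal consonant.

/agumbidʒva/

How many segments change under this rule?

/u/ before nasal /m/ → [ũ]
1 segment changes.

1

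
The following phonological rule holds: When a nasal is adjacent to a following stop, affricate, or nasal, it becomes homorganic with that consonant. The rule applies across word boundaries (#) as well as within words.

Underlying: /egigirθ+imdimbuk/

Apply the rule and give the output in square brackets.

/m/ before /d/ (alveolar) → [n]

[egigirθ+indimbuk]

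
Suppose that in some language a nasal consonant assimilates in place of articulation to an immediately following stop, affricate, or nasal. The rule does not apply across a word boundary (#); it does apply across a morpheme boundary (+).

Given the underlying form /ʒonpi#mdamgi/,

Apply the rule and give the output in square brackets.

/n/ before /p/ (labial) → [m]
/m/ before /d/ (alveolar) → [n]
/m/ before /g/ (velar) → [ŋ]

[ʒompi#ndaŋgi]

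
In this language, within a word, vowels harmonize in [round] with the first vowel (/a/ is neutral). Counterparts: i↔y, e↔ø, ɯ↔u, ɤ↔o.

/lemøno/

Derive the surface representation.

/ø/ harmonizes with /e/ ([-round]) → [e]
/o/ harmonizes with /e/ ([-round]) → [ɤ]

[lemenɤ]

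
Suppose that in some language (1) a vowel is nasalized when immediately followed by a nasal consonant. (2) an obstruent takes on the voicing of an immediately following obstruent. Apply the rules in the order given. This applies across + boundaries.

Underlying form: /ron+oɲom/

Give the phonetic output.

Rule 1: /o/ before nasal /n/ → [õ]
Rule 1: /o/ before nasal /ɲ/ → [õ]
Rule 1: /o/ before nasal /m/ → [õ]
After rule 1: rõn+õɲõm
Rule 2: no segment meets the rule's conditions; no change.

[rõn+õɲõm]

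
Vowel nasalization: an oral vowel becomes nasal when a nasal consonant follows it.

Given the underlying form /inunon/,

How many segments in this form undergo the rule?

/i/ before nasal /n/ → [ĩ]
/u/ before nasal /n/ → [ũ]
/o/ before nasal /n/ → [õ]
3 segments change.

3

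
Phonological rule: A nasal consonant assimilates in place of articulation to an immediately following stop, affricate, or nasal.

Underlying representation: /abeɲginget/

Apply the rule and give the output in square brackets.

[abeŋgiŋget]

/ɲ/ before /g/ (velar) → [ŋ]
/n/ before /g/ (velar) → [ŋ]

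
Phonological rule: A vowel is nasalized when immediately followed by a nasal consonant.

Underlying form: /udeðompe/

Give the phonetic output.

[udeðõmpe]

/o/ before nasal /m/ → [õ]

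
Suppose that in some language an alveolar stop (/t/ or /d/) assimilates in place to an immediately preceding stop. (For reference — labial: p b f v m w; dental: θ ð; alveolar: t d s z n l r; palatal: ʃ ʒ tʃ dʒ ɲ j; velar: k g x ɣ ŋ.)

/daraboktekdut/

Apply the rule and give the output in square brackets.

[darabokkekgut]

/t/ after /k/ (velar) → [k]
/d/ after /k/ (velar) → [g]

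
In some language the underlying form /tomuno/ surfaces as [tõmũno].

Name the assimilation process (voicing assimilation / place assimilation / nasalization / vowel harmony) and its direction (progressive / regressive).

nasalization, regressive

/o/→[õ] /u/→[ũ].
Each target copies a feature from the following segment, so the direction is regressive.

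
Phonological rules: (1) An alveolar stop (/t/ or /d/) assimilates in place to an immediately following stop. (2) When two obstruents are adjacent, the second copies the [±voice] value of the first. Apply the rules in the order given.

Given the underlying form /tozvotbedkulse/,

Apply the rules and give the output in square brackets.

[tozvoppeggulse]

Rule 1: /t/ before /b/ (labial) → [p]
Rule 1: /d/ before /k/ (velar) → [g]
After rule 1: tozvopbegkulse
Rule 2: /b/ after /p/ (voiceless) → [p]
Rule 2: /k/ after /g/ (voiced) → [g]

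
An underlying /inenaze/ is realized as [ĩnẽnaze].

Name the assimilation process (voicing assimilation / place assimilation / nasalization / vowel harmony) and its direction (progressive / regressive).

/i/→[ĩ] /e/→[ẽ].
Each target copies a feature from the following segment, so the direction is regressive.

nasalization, regressive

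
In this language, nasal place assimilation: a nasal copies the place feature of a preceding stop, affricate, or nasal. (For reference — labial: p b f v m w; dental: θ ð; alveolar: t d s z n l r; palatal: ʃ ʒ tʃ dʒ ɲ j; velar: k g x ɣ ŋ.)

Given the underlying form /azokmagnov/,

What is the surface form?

/m/ after /k/ (velar) → [ŋ]
/n/ after /g/ (velar) → [ŋ]

[azokŋagŋov]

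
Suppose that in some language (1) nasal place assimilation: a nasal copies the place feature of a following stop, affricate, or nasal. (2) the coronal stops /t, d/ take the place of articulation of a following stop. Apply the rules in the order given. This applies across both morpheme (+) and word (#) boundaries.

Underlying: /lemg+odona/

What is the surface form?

Rule 1: /m/ before /g/ (velar) → [ŋ]
After rule 1: leŋg+odona
Rule 2: no segment meets the rule's conditions; no change.

[leŋg+odona]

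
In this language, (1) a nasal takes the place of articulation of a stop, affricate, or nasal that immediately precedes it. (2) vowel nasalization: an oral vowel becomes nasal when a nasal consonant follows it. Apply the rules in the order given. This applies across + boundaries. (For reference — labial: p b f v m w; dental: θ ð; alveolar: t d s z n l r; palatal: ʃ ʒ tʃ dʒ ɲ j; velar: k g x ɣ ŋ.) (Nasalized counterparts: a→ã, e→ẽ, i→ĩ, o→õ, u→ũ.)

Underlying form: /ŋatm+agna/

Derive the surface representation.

[ŋatn+agŋa]

Rule 1: /m/ after /t/ (alveolar) → [n]
Rule 1: /n/ after /g/ (velar) → [ŋ]
After rule 1: ŋatn+agŋa
Rule 2: no segment meets the rule's conditions; no change.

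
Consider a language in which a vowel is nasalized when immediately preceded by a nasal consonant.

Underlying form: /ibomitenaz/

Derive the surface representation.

[ibomĩtenãz]

/i/ after nasal /m/ → [ĩ]
/a/ after nasal /n/ → [ã]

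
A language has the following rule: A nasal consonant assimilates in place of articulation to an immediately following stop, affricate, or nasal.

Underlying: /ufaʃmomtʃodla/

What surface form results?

/m/ before /tʃ/ (palatal) → [ɲ]

[ufaʃmoɲtʃodla]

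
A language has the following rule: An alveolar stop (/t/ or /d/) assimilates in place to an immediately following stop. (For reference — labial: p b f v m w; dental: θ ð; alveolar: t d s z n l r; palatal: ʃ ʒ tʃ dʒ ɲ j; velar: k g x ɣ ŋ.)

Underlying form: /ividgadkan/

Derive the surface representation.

[iviggagkan]

/d/ before /g/ (velar) → [g]
/d/ before /k/ (velar) → [g]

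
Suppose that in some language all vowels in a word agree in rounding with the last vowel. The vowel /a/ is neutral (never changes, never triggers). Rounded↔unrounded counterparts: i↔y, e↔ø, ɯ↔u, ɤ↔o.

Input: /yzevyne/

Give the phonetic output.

[izevine]

/y/ harmonizes with /e/ ([-round]) → [i]
/y/ harmonizes with /e/ ([-round]) → [i]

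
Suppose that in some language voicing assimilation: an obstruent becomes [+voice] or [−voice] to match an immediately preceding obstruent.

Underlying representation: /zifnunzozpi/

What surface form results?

/p/ after /z/ (voiced) → [b]

[zifnunzozbi]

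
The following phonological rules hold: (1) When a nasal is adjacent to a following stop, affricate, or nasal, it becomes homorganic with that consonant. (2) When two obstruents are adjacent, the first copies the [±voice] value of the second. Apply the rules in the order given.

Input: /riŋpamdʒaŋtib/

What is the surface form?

Rule 1: /ŋ/ before /p/ (labial) → [m]
Rule 1: /m/ before /dʒ/ (palatal) → [ɲ]
Rule 1: /ŋ/ before /t/ (alveolar) → [n]
After rule 1: rimpaɲdʒantib
Rule 2: no segment meets the rule's conditions; no change.

[rimpaɲdʒantib]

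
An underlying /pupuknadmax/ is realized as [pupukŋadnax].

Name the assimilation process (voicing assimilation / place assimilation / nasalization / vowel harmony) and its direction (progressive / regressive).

/n/→[ŋ] /m/→[n].
Each target copies a feature from the preceding segment, so the direction is progressive.

place assimilation, progressive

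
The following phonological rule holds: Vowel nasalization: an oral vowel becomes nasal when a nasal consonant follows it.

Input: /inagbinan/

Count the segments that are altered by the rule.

3

/i/ before nasal /n/ → [ĩ]
/i/ before nasal /n/ → [ĩ]
/a/ before nasal /n/ → [ã]
3 segments change.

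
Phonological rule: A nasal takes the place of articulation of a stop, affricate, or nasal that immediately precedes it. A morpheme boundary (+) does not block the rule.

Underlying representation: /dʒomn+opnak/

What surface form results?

/n/ after /m/ (labial) → [m]
/n/ after /p/ (labial) → [m]

[dʒomm+opmak]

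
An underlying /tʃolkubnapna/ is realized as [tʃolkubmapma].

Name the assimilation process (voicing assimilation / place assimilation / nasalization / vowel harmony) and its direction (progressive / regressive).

place assimilation, progressive

/n/→[m] /n/→[m].
Each target copies a feature from the preceding segment, so the direction is progressive.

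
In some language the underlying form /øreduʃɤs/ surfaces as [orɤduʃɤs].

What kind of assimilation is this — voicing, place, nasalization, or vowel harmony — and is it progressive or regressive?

vowel harmony, regressive

/ø/→[o] /e/→[ɤ].
Vowels agree with the last vowel, so the harmony is regressive.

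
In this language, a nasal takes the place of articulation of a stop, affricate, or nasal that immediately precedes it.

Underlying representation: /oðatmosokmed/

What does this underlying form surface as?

/m/ after /t/ (alveolar) → [n]
/m/ after /k/ (velar) → [ŋ]

[oðatnosokŋed]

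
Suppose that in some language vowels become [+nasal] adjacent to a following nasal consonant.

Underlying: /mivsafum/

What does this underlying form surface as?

/u/ before nasal /m/ → [ũ]

[mivsafũm]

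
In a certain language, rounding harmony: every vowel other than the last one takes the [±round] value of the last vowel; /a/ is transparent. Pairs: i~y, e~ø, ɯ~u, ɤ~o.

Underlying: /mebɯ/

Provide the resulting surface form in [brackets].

[mebɯ]

no segment meets the rule's conditions; no change.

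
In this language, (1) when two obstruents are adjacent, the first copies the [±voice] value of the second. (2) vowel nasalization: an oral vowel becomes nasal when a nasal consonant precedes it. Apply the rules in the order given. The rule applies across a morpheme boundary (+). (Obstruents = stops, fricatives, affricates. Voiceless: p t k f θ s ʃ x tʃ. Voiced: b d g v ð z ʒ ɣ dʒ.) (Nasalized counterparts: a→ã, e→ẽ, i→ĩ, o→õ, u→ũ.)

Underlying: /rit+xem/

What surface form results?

[rit+xem]

Rule 1: no segment meets the rule's conditions; no change.
After rule 1: rit+xem
Rule 2: no segment meets the rule's conditions; no change.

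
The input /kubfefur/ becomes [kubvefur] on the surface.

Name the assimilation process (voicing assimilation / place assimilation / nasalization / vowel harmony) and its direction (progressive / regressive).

/f/→[v].
Each target copies a feature from the preceding segment, so the direction is progressive.

voicing assimilation, progressive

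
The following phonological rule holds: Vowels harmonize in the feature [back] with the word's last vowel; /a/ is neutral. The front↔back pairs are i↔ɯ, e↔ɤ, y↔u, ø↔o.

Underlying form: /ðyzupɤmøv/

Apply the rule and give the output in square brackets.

[ðyzypemøv]

/u/ harmonizes with /ø/ ([-back]) → [y]
/ɤ/ harmonizes with /ø/ ([-back]) → [e]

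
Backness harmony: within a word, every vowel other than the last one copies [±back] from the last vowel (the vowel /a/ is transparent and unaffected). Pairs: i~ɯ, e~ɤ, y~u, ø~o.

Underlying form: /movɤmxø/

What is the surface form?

[møvemxø]

/o/ harmonizes with /ø/ ([-back]) → [ø]
/ɤ/ harmonizes with /ø/ ([-back]) → [e]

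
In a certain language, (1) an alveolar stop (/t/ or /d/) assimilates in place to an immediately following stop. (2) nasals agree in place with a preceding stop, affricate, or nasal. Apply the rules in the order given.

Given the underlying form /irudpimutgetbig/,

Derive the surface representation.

[irubpimukgepbig]

Rule 1: /d/ before /p/ (labial) → [b]
Rule 1: /t/ before /g/ (velar) → [k]
Rule 1: /t/ before /b/ (labial) → [p]
After rule 1: irubpimukgepbig
Rule 2: no segment meets the rule's conditions; no change.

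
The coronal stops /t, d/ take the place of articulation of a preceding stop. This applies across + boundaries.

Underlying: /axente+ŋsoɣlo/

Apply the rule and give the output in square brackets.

[axente+ŋsoɣlo]

no segment meets the rule's conditions; no change.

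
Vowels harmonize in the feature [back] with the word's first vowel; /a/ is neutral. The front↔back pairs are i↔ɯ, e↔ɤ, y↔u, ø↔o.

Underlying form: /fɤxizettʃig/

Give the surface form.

/i/ harmonizes with /ɤ/ ([+back]) → [ɯ]
/e/ harmonizes with /ɤ/ ([+back]) → [ɤ]
/i/ harmonizes with /ɤ/ ([+back]) → [ɯ]

[fɤxɯzɤttʃɯg]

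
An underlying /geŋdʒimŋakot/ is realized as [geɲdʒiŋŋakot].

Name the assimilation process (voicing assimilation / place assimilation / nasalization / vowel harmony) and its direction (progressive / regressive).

/ŋ/→[ɲ] /m/→[ŋ].
Each target copies a feature from the following segment, so the direction is regressive.

place assimilation, regressive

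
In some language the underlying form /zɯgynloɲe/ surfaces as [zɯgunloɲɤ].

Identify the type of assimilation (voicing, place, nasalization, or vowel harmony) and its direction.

/y/→[u] /e/→[ɤ].
Vowels agree with the first vowel, so the harmony is progressive.

vowel harmony, progressive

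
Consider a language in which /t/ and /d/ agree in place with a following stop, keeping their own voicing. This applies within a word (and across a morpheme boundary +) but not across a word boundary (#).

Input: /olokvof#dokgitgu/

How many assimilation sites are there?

/t/ before /g/ (velar) → [k]
1 segment changes.

1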